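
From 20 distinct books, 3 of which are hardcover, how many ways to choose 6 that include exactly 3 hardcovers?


Choose 3 of the 3 hardcovers and 3 of the other 17 books:
C(3,3)×C(17,3) = 1×680 = 680

680


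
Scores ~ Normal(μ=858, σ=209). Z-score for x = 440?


z = (x - μ)/σ = (440 - 858)/209 = -2.0

z = -2.0


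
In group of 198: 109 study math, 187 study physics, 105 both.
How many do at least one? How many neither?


|A∪B| = 109+187-105 = 191
Neither = 198-191 = 7

At least one: 191; Neither: 7


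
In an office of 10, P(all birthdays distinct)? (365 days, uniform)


P(all different) = Π(365-i)/365 for i=0..9
= (365/365)×(364/365)×...×(356/365)
= 0.883052

P ≈ 0.8831 ≈ 88.31%


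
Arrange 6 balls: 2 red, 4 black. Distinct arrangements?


6!/(2!×4!) = 15

15


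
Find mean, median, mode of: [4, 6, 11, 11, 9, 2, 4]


Sorted: [2, 4, 4, 6, 9, 11, 11]
Mean = 47/7
Median = 6
Freq: {4: 2, 6: 1, 11: 2, 9: 1, 2: 1}
Mode: [4, 11]

Mean=47/7, Median=6, Mode=[4, 11]


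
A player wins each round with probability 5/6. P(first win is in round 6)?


Geometric: P(X=6) = (1-p)^(k-1)×p = (1/6)^5×5/6 = 5/46656

P(X=6) = 5/46656 ≈ 0.01%


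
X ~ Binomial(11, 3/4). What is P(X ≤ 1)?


P(X ≤ 1) = Σ P(X=i) for i=0..1
P(X=0) = 1/4194304
P(X=1) = 33/4194304
Sum = 17/2097152

P(X ≤ 1) = 17/2097152 ≈ 0.00%


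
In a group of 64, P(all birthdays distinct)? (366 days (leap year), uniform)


P(all different) = Π(366-i)/366 for i=0..63
= (366/366)×(365/366)×...×(303/366)
= 0.002858

P ≈ 0.0029 ≈ 0.29%


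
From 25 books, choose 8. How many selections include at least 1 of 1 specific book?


Complement: C(25,8) - C(24,8) = 1081575 - 735471 = 346104

346104


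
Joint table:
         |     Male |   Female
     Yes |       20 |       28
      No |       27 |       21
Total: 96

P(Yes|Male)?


P(Yes|Male) = 20/(20+27) = 20/47

P = 20/47 ≈ 42.55%


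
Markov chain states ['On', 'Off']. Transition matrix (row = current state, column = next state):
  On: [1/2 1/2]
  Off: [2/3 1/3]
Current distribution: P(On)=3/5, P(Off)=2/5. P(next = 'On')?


P(next=On) = Σᵢ P(now=i)×P(i→On)
= 3/5×1/2 + 2/5×2/3
= 3/10 + 4/15 = 17/30

P = 17/30 ≈ 0.5667


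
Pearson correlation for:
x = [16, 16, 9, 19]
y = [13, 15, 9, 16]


n=4, Σx=60, Σy=53, Σxy=833, Σx²=954, Σy²=731
r = (4×833 - 60×53)/√((4×954 - 60²)(4×731 - 53²))
= 152/√(216×115) = 152/√24840 ≈ 152/157.6071 ≈ 0.9644

r ≈ 0.9644


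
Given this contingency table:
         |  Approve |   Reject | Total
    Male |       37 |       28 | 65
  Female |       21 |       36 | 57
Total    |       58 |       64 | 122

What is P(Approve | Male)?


P(Approve | Male) = 37/(37+28) = 37/65

P(Approve|Male) = 37/65 ≈ 56.92%


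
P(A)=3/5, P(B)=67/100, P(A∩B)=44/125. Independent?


P(A)×P(B) = 201/500
P(A∩B) = 44/125
Not equal → NOT independent

No, not independent


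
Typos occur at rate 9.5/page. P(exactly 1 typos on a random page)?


Poisson(λ=9.5): P(X=1) = e^(-λ)×λ^k/k!
= e^(-9.5) × 9.5^1 / 1!
≈ 7.485182989e-05 × 9.5 / 1 ≈ 0.000711

P(X=1) ≈ 0.000711 ≈ 0.07%


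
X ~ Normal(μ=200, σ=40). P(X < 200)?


z = (200-200)/40 = 0.0
P(Z < 0.0) = 0.5000

P(X < 200) ≈ 0.5000


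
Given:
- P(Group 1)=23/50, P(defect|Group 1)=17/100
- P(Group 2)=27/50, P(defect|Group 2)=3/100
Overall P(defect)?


P(B) = Σ P(B|Aᵢ)×P(Aᵢ)
  17/100×23/50 = 391/5000
  3/100×27/50 = 81/5000
Sum = 59/625

P(defect) = 59/625 ≈ 9.44%


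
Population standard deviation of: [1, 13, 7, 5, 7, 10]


Mean = 43/6
  (1-43/6)²=1369/36
  (13-43/6)²=1225/36
  (7-43/6)²=1/36
  (5-43/6)²=169/36
  (7-43/6)²=1/36
  (10-43/6)²=289/36
Σ(x-μ)² = 509/6
σ² = (509/6)/6 = 509/36

σ = √(509/36) ≈ 3.7602


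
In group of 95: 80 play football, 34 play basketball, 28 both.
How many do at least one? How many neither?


|A∪B| = 80+34-28 = 86
Neither = 95-86 = 9

At least one: 86; Neither: 9


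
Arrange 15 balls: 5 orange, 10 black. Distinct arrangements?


15!/(5!×10!) = 3003

3003


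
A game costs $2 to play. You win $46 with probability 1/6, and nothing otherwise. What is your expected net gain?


E[gain] = (46-2)×1/6 + (-2)×5/6
= 22/3 - 5/3 = 17/3

Expected net gain = $17/3 ≈ $5.67


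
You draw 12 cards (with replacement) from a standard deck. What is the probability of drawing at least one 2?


P(not a 2) = 48/52 = 12/13
P(none in 12 draws) = (12/13)^12 = 8916100448256/23298085122481
P(≥1 2) = 1 - 8916100448256/23298085122481 = 14381984674225/23298085122481

P = 14381984674225/23298085122481 ≈ 61.73%


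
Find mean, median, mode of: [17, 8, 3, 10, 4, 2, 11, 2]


Sorted: [2, 2, 3, 4, 8, 10, 11, 17]
Mean = 57/8
Median = 6
Freq: {17: 1, 8: 1, 3: 1, 10: 1, 4: 1, 2: 2, 11: 1}
Mode: [2]

Mean=57/8, Median=6, Mode=2


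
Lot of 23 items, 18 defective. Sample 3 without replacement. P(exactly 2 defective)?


Hypergeometric: C(18,2)×C(5,1)/C(23,3)
= 153×5/1771 = 765/1771

P(X=2) = 765/1771 ≈ 43.20%


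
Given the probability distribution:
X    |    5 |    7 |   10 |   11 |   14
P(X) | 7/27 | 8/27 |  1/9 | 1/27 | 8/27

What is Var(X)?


E[X] = 244/27
E[X²] = 284/3
Var(X) = E[X²] - (E[X])² = 284/3 - 59536/729 = 9476/729

Var(X) = 9476/729 ≈ 12.9986


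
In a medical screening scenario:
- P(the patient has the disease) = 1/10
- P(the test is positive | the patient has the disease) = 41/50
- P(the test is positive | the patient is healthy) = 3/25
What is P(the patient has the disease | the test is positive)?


Using Bayes' theorem:
P(A|B) = P(B|A)·P(A) / P(B)

P(the test is positive) = 41/50 × 1/10 + 3/25 × 9/10
= 41/500 + 27/250 = 19/100

P(the patient has the disease|the test is positive) = (41/500) / (19/100) = 41/95

P(the patient has the disease|the test is positive) = 41/95 ≈ 43.16%


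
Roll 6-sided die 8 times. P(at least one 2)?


P(no 2)^8 = (5/6)^8 = 390625/1679616
P(≥1) = 1 - 390625/1679616 = 1288991/1679616

P = 1288991/1679616 ≈ 76.74%


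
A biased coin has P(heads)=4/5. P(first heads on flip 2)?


Geometric: P(X=2) = (1-p)^(k-1)×p = (1/5)^1×4/5 = 4/25

P(X=2) = 4/25 ≈ 16.00%


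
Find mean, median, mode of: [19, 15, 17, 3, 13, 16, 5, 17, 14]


Sorted: [3, 5, 13, 14, 15, 16, 17, 17, 19]
Mean = 119/9
Median = 15
Freq: {19: 1, 15: 1, 17: 2, 3: 1, 13: 1, 16: 1, 5: 1, 14: 1}
Mode: [17]

Mean=119/9, Median=15, Mode=17


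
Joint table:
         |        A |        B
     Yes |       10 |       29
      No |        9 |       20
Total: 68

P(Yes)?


P(Yes) = (10+29)/68 = 39/68

P(Yes) = 39/68 ≈ 57.35%


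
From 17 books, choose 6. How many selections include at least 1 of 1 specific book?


Complement: C(17,6) - C(16,6) = 12376 - 8008 = 4368

4368


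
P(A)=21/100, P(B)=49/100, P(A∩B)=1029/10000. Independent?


P(A)×P(B) = 1029/10000
P(A∩B) = 1029/10000
Equal ✓ → Independent

Yes, independent


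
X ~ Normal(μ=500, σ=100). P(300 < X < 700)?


z₁=(300-500)/100=-2.0, z₂=(700-500)/100=2.0
P = Φ(2.0) - Φ(-2.0) = 0.977250 - 0.022750 = 0.954500 ≈ 0.9545

P(300 < X < 700) ≈ 0.9545


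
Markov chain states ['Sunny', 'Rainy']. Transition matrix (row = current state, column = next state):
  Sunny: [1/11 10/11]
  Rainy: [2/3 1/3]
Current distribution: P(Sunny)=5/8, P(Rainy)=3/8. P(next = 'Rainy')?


P(next=Rainy) = Σᵢ P(now=i)×P(i→Rainy)
= 5/8×10/11 + 3/8×1/3
= 25/44 + 1/8 = 61/88

P = 61/88 ≈ 0.6932


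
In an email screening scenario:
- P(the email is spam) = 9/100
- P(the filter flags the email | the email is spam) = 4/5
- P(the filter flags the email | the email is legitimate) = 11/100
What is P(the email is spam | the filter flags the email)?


Using Bayes' theorem:
P(A|B) = P(B|A)·P(A) / P(B)

P(the filter flags the email) = 4/5 × 9/100 + 11/100 × 91/100
= 9/125 + 1001/10000 = 1721/10000

P(the email is spam|the filter flags the email) = (9/125) / (1721/10000) = 720/1721

P(the email is spam|the filter flags the email) = 720/1721 ≈ 41.84%


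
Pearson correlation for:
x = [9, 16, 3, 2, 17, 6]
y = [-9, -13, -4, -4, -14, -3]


n=6, Σx=53, Σy=-47, Σxy=-565, Σx²=675, Σy²=487
r = (6×(-565) - 53×(-47))/√((6×675 - 53²)(6×487 - (-47)²))
= -899/√(1241×713) = -899/√884833 ≈ -899/940.6556 ≈ -0.9557

r ≈ -0.9557


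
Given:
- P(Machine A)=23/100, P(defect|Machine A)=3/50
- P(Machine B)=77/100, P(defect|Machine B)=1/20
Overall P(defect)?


P(B) = Σ P(B|Aᵢ)×P(Aᵢ)
  3/50×23/100 = 69/5000
  1/20×77/100 = 77/2000
Sum = 523/10000

P(defect) = 523/10000 ≈ 5.23%


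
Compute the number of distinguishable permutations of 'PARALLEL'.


Letters: 8, freq: {'P': 1, 'A': 2, 'R': 1, 'L': 3, 'E': 1}
8!/(1!×2!×1!×3!×1!) = 40320/12 = 3360

3360


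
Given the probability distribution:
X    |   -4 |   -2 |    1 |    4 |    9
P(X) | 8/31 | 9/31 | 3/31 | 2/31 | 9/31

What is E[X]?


E[X] = Σ x·P(X=x)
= (-4)×(8/31) + (-2)×(9/31) + (1)×(3/31) + (4)×(2/31) + (9)×(9/31)
= 42/31

E[X] = 42/31


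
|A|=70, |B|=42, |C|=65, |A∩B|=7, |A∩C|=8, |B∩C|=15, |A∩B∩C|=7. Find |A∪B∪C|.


|A∪B∪C| = 70+42+65-7-8-15+7 = 154

|A∪B∪C| = 154


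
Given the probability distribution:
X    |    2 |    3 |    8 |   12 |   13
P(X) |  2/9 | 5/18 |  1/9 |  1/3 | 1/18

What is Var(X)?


E[X] = 62/9
E[X²] = 611/9
Var(X) = E[X²] - (E[X])² = 611/9 - 3844/81 = 1655/81

Var(X) = 1655/81 ≈ 20.4321


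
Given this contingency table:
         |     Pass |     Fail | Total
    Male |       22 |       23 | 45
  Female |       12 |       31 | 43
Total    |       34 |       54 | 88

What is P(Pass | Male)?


P(Pass | Male) = 22/(22+23) = 22/45

P(Pass|Male) = 22/45 ≈ 48.89%


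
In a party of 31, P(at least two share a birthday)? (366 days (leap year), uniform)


P(all different) = Π(366-i)/366 for i=0..30
= 0.270541
P(match) = 1 - 0.270541 = 0.729459

P ≈ 0.7295 ≈ 72.95%


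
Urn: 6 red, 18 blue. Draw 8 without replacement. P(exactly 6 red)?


Hypergeometric: C(6,6)×C(18,2)/C(24,8)
= 1×153/735471 = 1/4807

P(X=6) = 1/4807 ≈ 0.02%


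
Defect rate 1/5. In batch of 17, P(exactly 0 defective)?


Binomial: P(X=0) = C(17,0)×p^0×(1-p)^17
= 1 × 1 × 17179869184/762939453125 = 17179869184/762939453125

P(X=0) = 17179869184/762939453125 ≈ 2.25%


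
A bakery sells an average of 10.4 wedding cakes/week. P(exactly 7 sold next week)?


Poisson(λ=10.4): P(X=7) = e^(-λ)×λ^k/k!
= e^(-10.4) × 10.4^7 / 7!
≈ 3.043248301e-05 × 13159317.7924 / 5040 ≈ 0.079458

P(X=7) ≈ 0.079458 ≈ 7.95%


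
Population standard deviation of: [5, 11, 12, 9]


Mean = 37/4
  (5-37/4)²=289/16
  (11-37/4)²=49/16
  (12-37/4)²=121/16
  (9-37/4)²=1/16
Σ(x-μ)² = 115/4
σ² = (115/4)/4 = 115/16

σ = √(115/16) ≈ 2.6810


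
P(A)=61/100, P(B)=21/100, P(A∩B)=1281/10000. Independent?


P(A)×P(B) = 1281/10000
P(A∩B) = 1281/10000
Equal ✓ → Independent

Yes, independent


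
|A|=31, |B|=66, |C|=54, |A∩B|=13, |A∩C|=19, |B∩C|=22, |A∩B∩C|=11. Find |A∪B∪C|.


|A∪B∪C| = 31+66+54-13-19-22+11 = 108

|A∪B∪C| = 108


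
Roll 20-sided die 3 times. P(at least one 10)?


P(no 10)^3 = (19/20)^3 = 6859/8000
P(≥1) = 1 - 6859/8000 = 1141/8000

P = 1141/8000 ≈ 14.26%


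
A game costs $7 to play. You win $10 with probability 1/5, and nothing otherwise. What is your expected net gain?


E[gain] = (10-7)×1/5 + (-7)×4/5
= 3/5 - 28/5 = -5

Expected net gain = $-5 ≈ $-5.00


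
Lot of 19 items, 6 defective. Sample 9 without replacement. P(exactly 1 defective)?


Hypergeometric: C(6,1)×C(13,8)/C(19,9)
= 6×1287/92378 = 27/323

P(X=1) = 27/323 ≈ 8.36%


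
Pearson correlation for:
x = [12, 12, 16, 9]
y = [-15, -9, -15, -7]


n=4, Σx=49, Σy=-46, Σxy=-591, Σx²=625, Σy²=580
r = (4×(-591) - 49×(-46))/√((4×625 - 49²)(4×580 - (-46)²))
= -110/√(99×204) = -110/√20196 ≈ -110/142.1126 ≈ -0.7740

r ≈ -0.7740


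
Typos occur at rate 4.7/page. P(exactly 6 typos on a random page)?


Poisson(λ=4.7): P(X=6) = e^(-λ)×λ^k/k!
= e^(-4.7) × 4.7^6 / 6!
≈ 0.009095277102 × 10779.215329 / 720 ≈ 0.136167

P(X=6) ≈ 0.136167 ≈ 13.62%


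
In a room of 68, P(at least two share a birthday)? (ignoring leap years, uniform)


P(all different) = Π(365-i)/365 for i=0..67
= 0.001274
P(match) = 1 - 0.001274 = 0.998726

P ≈ 0.9987 ≈ 99.87%


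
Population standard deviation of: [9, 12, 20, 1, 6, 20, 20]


Mean = 88/7
  (9-88/7)²=625/49
  (12-88/7)²=16/49
  (20-88/7)²=2704/49
  (1-88/7)²=6561/49
  (6-88/7)²=2116/49
  (20-88/7)²=2704/49
  (20-88/7)²=2704/49
Σ(x-μ)² = 2490/7
σ² = (2490/7)/7 = 2490/49

σ = √(2490/49) ≈ 7.1286


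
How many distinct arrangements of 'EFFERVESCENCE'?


Letters: 13, freq: {'E': 5, 'F': 2, 'R': 1, 'V': 1, 'S': 1, 'C': 2, 'N': 1}
13!/(5!×2!×1!×1!×1!×2!×1!) = 6227020800/480 = 12972960

12972960


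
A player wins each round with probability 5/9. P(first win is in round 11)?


Geometric: P(X=11) = (1-p)^(k-1)×p = (4/9)^10×5/9 = 5242880/31381059609

P(X=11) = 5242880/31381059609 ≈ 0.02%


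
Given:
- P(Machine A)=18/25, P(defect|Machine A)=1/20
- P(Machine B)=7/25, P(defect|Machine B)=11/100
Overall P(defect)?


P(B) = Σ P(B|Aᵢ)×P(Aᵢ)
  1/20×18/25 = 9/250
  11/100×7/25 = 77/2500
Sum = 167/2500

P(defect) = 167/2500 ≈ 6.68%


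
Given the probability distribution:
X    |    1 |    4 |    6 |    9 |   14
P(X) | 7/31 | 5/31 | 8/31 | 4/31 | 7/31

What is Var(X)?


E[X] = 209/31
E[X²] = 2071/31
Var(X) = E[X²] - (E[X])² = 2071/31 - 43681/961 = 20520/961

Var(X) = 20520/961 ≈ 21.3528


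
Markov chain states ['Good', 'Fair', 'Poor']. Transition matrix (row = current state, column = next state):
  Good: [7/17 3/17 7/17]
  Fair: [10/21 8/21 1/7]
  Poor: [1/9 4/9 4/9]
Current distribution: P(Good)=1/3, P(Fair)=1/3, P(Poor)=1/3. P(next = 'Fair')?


P(next=Fair) = Σᵢ P(now=i)×P(i→Fair)
= 1/3×3/17 + 1/3×8/21 + 1/3×4/9
= 1/17 + 8/63 + 4/27 = 1073/3213

P = 1073/3213 ≈ 0.3340


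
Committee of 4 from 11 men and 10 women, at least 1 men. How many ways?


Count by #men:
  1M,3W: C(11,1)×C(10,3)=1320
  2M,2W: C(11,2)×C(10,2)=2475
  3M,1W: C(11,3)×C(10,1)=1650
  4M,0W: C(11,4)×C(10,0)=330
Total = 5775

5775


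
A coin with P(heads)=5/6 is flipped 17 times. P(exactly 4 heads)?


Binomial: P(X=4) = C(17,4)×p^4×(1-p)^13
= 2380 × 625/1296 × 1/13060694016 = 371875/4231664861184

P(X=4) = 371875/4231664861184 ≈ 0.00%


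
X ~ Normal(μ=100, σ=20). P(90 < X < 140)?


z₁=(90-100)/20=-0.5, z₂=(140-100)/20=2.0
P = Φ(2.0) - Φ(-0.5) = 0.977250 - 0.308538 = 0.668712 ≈ 0.6687

P(90 < X < 140) ≈ 0.6687


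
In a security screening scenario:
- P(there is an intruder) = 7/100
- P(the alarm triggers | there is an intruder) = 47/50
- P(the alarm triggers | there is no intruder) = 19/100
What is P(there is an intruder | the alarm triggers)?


Using Bayes' theorem:
P(A|B) = P(B|A)·P(A) / P(B)

P(the alarm triggers) = 47/50 × 7/100 + 19/100 × 93/100
= 329/5000 + 1767/10000 = 97/400

P(there is an intruder|the alarm triggers) = (329/5000) / (97/400) = 658/2425

P(there is an intruder|the alarm triggers) = 658/2425 ≈ 27.13%


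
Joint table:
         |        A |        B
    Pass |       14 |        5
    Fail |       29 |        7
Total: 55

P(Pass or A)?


P(Pass∨A) = P(Pass) + P(A) - P(Pass∧A)
= (19 + 43 - 14)/55 = 48/55

P = 48/55 ≈ 87.27%


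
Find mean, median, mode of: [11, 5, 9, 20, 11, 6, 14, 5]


Sorted: [5, 5, 6, 9, 11, 11, 14, 20]
Mean = 81/8
Median = 10
Freq: {11: 2, 5: 2, 9: 1, 20: 1, 6: 1, 14: 1}
Mode: [5, 11]

Mean=81/8, Median=10, Mode=[5, 11]


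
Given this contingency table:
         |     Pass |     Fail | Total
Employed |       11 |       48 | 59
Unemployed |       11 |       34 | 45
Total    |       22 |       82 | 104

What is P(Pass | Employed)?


P(Pass | Employed) = 11/(11+48) = 11/59

P(Pass|Employed) = 11/59 ≈ 18.64%


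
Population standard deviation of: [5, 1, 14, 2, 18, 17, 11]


Mean = 68/7
  (5-68/7)²=1089/49
  (1-68/7)²=3721/49
  (14-68/7)²=900/49
  (2-68/7)²=2916/49
  (18-68/7)²=3364/49
  (17-68/7)²=2601/49
  (11-68/7)²=81/49
Σ(x-μ)² = 2096/7
σ² = (2096/7)/7 = 2096/49

σ = √(2096/49) ≈ 6.5403


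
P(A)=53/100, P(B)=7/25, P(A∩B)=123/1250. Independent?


P(A)×P(B) = 371/2500
P(A∩B) = 123/1250
Not equal → NOT independent

No, not independent


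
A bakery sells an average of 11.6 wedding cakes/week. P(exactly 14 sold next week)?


Poisson(λ=11.6): P(X=14) = e^(-λ)×λ^k/k!
= e^(-11.6) × 11.6^14 / 14!
≈ 9.166087736e-06 × 7.98751798749e+14 / 87178291200 ≈ 0.083982

P(X=14) ≈ 0.083982 ≈ 8.40%


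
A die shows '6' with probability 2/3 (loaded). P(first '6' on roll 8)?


Geometric: P(X=8) = (1-p)^(k-1)×p = (1/3)^7×2/3 = 2/6561

P(X=8) = 2/6561 ≈ 0.03%


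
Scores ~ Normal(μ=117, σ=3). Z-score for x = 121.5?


z = (x - μ)/σ = (121.5 - 117)/3 = 1.5

z = 1.5


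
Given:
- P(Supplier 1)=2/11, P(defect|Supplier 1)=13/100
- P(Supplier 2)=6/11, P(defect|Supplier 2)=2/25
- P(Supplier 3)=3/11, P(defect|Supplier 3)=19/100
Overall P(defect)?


P(B) = Σ P(B|Aᵢ)×P(Aᵢ)
  13/100×2/11 = 13/550
  2/25×6/11 = 12/275
  19/100×3/11 = 57/1100
Sum = 131/1100

P(defect) = 131/1100 ≈ 11.91%


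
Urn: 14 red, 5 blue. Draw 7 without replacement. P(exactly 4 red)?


Hypergeometric: C(14,4)×C(5,3)/C(19,7)
= 1001×10/50388 = 385/1938

P(X=4) = 385/1938 ≈ 19.87%


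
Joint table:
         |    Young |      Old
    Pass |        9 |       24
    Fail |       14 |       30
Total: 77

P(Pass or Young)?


P(Pass∨Young) = P(Pass) + P(Young) - P(Pass∧Young)
= (33 + 23 - 9)/77 = 47/77

P = 47/77 ≈ 61.04%


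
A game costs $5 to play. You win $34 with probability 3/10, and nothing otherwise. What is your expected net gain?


E[gain] = (34-5)×3/10 + (-5)×7/10
= 87/10 - 7/2 = 26/5

Expected net gain = $26/5 ≈ $5.20


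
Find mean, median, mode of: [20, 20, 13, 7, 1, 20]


Sorted: [1, 7, 13, 20, 20, 20]
Mean = 81/6 = 27/2
Median = 33/2
Freq: {20: 3, 13: 1, 7: 1, 1: 1}
Mode: [20]

Mean=27/2, Median=33/2, Mode=20


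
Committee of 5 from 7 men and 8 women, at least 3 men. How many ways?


Count by #men:
  3M,2W: C(7,3)×C(8,2)=980
  4M,1W: C(7,4)×C(8,1)=280
  5M,0W: C(7,5)×C(8,0)=21
Total = 1281

1281


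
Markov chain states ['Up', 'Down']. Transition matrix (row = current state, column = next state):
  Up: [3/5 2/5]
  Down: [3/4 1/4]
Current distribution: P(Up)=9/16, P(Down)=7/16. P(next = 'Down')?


P(next=Down) = Σᵢ P(now=i)×P(i→Down)
= 9/16×2/5 + 7/16×1/4
= 9/40 + 7/64 = 107/320

P = 107/320 ≈ 0.3344


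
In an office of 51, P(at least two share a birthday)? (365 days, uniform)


P(all different) = Π(365-i)/365 for i=0..50
= 0.025568
P(match) = 1 - 0.025568 = 0.974432

P ≈ 0.9744 ≈ 97.44%


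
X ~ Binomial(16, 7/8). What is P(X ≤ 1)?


P(X ≤ 1) = Σ P(X=i) for i=0..1
P(X=0) = 1/281474976710656
P(X=1) = 7/17592186044416
Sum = 113/281474976710656

P(X ≤ 1) = 113/281474976710656 ≈ 0.00%


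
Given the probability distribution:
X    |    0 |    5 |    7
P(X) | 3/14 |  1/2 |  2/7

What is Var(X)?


E[X] = 9/2
E[X²] = 53/2
Var(X) = E[X²] - (E[X])² = 53/2 - 81/4 = 25/4

Var(X) = 25/4 ≈ 6.2500


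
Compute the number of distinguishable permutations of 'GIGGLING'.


Letters: 8, freq: {'G': 4, 'I': 2, 'L': 1, 'N': 1}
8!/(4!×2!×1!×1!) = 40320/48 = 840

840


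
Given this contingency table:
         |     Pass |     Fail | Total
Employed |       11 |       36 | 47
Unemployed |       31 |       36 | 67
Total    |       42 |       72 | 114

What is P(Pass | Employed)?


P(Pass | Employed) = 11/(11+36) = 11/47

P(Pass|Employed) = 11/47 ≈ 23.40%


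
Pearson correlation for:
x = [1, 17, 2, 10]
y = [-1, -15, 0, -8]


n=4, Σx=30, Σy=-24, Σxy=-336, Σx²=394, Σy²=290
r = (4×(-336) - 30×(-24))/√((4×394 - 30²)(4×290 - (-24)²))
= -624/√(676×584) = -624/√394784 ≈ -624/628.3184 ≈ -0.9931

r ≈ -0.9931


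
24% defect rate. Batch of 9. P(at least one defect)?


P(all good) = (19/25)^9 = 322687697779/3814697265625
P(≥1 defect) = 3492009567846/3814697265625

P = 3492009567846/3814697265625 ≈ 91.54%


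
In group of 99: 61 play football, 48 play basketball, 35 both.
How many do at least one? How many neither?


|A∪B| = 61+48-35 = 74
Neither = 99-74 = 25

At least one: 74; Neither: 25


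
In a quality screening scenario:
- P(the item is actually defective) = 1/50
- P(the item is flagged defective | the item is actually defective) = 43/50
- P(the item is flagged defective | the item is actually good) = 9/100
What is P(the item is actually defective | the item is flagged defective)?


Using Bayes' theorem:
P(A|B) = P(B|A)·P(A) / P(B)

P(the item is flagged defective) = 43/50 × 1/50 + 9/100 × 49/50
= 43/2500 + 441/5000 = 527/5000

P(the item is actually defective|the item is flagged defective) = (43/2500) / (527/5000) = 86/527

P(the item is actually defective|the item is flagged defective) = 86/527 ≈ 16.32%


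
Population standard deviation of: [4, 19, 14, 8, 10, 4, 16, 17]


Mean = 92/8 = 23/2
  (4-23/2)²=225/4
  (19-23/2)²=225/4
  (14-23/2)²=25/4
  (8-23/2)²=49/4
  (10-23/2)²=9/4
  (4-23/2)²=225/4
  (16-23/2)²=81/4
  (17-23/2)²=121/4
Σ(x-μ)² = 240
σ² = 240/8 = 30

σ = √(30) ≈ 5.4772


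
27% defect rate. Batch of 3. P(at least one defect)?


P(all good) = (73/100)^3 = 389017/1000000
P(≥1 defect) = 610983/1000000

P = 610983/1000000 ≈ 61.10%


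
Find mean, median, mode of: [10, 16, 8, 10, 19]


Sorted: [8, 10, 10, 16, 19]
Mean = 63/5
Median = 10
Freq: {10: 2, 16: 1, 8: 1, 19: 1}
Mode: [10]

Mean=63/5, Median=10, Mode=10


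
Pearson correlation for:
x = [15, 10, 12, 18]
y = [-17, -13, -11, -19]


n=4, Σx=55, Σy=-60, Σxy=-859, Σx²=793, Σy²=940
r = (4×(-859) - 55×(-60))/√((4×793 - 55²)(4×940 - (-60)²))
= -136/√(147×160) = -136/√23520 ≈ -136/153.3623 ≈ -0.8868

r ≈ -0.8868


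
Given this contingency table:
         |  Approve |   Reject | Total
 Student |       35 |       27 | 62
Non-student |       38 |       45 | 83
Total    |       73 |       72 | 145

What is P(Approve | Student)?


P(Approve | Student) = 35/(35+27) = 35/62

P(Approve|Student) = 35/62 ≈ 56.45%


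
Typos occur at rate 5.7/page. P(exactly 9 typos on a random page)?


Poisson(λ=5.7): P(X=9) = e^(-λ)×λ^k/k!
= e^(-5.7) × 5.7^9 / 9!
≈ 0.003345965457 × 6351461.95538 / 362880 ≈ 0.058564

P(X=9) ≈ 0.058564 ≈ 5.86%


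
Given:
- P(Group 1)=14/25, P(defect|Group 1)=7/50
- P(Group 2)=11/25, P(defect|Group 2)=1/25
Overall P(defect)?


P(B) = Σ P(B|Aᵢ)×P(Aᵢ)
  7/50×14/25 = 49/625
  1/25×11/25 = 11/625
Sum = 12/125

P(defect) = 12/125 ≈ 9.60%


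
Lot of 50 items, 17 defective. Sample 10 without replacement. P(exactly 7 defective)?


Hypergeometric: C(17,7)×C(33,3)/C(50,10)
= 19448×5456/10272278170 = 4823104/466921735

P(X=7) = 4823104/466921735 ≈ 1.03%


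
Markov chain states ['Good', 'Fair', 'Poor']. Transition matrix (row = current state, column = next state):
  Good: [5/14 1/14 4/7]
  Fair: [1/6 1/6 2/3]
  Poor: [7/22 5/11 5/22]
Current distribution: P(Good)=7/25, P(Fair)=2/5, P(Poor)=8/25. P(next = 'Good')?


P(next=Good) = Σᵢ P(now=i)×P(i→Good)
= 7/25×5/14 + 2/5×1/6 + 8/25×7/22
= 1/10 + 1/15 + 28/275 = 443/1650

P = 443/1650 ≈ 0.2685


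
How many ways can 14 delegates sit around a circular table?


Circular arrangements of 14 distinct objects: fix one position to break rotational symmetry.
(n-1)! = 13! = 6227020800

6227020800


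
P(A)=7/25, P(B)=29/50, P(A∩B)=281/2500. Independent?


P(A)×P(B) = 203/1250
P(A∩B) = 281/2500
Not equal → NOT independent

No, not independent


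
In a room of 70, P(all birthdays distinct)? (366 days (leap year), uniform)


P(all different) = Π(366-i)/366 for i=0..69
= (366/366)×(365/366)×...×(297/366)
= 0.000858

P ≈ 0.0009 ≈ 0.09%


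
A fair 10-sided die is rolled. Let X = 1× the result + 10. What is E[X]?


E[die] = (1+10)/2 = 11/2
E[X] = 1×11/2 + 10 = 31/2

E[X] = 31/2


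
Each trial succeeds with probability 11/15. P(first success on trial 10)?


Geometric: P(X=10) = (1-p)^(k-1)×p = (4/15)^9×11/15 = 2883584/576650390625

P(X=10) = 2883584/576650390625 ≈ 0.00%


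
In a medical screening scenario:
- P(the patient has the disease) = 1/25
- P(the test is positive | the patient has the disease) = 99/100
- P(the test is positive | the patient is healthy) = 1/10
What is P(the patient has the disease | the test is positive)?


Using Bayes' theorem:
P(A|B) = P(B|A)·P(A) / P(B)

P(the test is positive) = 99/100 × 1/25 + 1/10 × 24/25
= 99/2500 + 12/125 = 339/2500

P(the patient has the disease|the test is positive) = (99/2500) / (339/2500) = 33/113

P(the patient has the disease|the test is positive) = 33/113 ≈ 29.20%


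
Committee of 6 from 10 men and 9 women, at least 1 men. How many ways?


Count by #men:
  1M,5W: C(10,1)×C(9,5)=1260
  2M,4W: C(10,2)×C(9,4)=5670
  3M,3W: C(10,3)×C(9,3)=10080
  4M,2W: C(10,4)×C(9,2)=7560
  5M,1W: C(10,5)×C(9,1)=2268
  6M,0W: C(10,6)×C(9,0)=210
Total = 27048

27048


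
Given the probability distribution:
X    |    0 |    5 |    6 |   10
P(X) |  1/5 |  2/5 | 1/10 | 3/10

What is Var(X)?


E[X] = 28/5
E[X²] = 218/5
Var(X) = E[X²] - (E[X])² = 218/5 - 784/25 = 306/25

Var(X) = 306/25 ≈ 12.2400


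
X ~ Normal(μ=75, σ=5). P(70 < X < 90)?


z₁=(70-75)/5=-1.0, z₂=(90-75)/5=3.0
P = Φ(3.0) - Φ(-1.0) = 0.998650 - 0.158655 = 0.839995 ≈ 0.8400

P(70 < X < 90) ≈ 0.8400


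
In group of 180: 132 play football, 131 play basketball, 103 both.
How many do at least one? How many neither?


|A∪B| = 132+131-103 = 160
Neither = 180-160 = 20

At least one: 160; Neither: 20


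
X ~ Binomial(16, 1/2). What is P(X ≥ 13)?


P(X ≥ 13) = Σ P(X=i) for i=13..16
P(X=13) = 35/4096
P(X=14) = 15/8192
P(X=15) = 1/4096
P(X=16) = 1/65536
Sum = 697/65536

P(X ≥ 13) = 697/65536 ≈ 1.06%


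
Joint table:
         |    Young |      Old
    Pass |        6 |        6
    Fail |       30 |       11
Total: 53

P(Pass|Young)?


P(Pass|Young) = 6/(6+30) = 6/36 = 1/6

P = 1/6 ≈ 16.67%


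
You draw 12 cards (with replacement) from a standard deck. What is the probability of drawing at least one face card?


P(not a face card) = 40/52 = 10/13
P(none in 12 draws) = (10/13)^12 = 1000000000000/23298085122481
P(≥1 face card) = 1 - 1000000000000/23298085122481 = 22298085122481/23298085122481

P = 22298085122481/23298085122481 ≈ 95.71%


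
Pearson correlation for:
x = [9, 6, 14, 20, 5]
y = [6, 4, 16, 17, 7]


n=5, Σx=54, Σy=50, Σxy=677, Σx²=738, Σy²=646
r = (5×677 - 54×50)/√((5×738 - 54²)(5×646 - 50²))
= 685/√(774×730) = 685/√565020 ≈ 685/751.6781 ≈ 0.9113

r ≈ 0.9113


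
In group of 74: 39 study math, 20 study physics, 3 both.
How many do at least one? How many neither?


|A∪B| = 39+20-3 = 56
Neither = 74-56 = 18

At least one: 56; Neither: 18


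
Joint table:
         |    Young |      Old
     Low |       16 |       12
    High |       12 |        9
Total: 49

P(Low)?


P(Low) = (16+12)/49 = 28/49 = 4/7

P(Low) = 4/7 ≈ 57.14%


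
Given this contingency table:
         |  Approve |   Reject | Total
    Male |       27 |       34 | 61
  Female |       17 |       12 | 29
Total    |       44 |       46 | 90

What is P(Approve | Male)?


P(Approve | Male) = 27/(27+34) = 27/61

P(Approve|Male) = 27/61 ≈ 44.26%


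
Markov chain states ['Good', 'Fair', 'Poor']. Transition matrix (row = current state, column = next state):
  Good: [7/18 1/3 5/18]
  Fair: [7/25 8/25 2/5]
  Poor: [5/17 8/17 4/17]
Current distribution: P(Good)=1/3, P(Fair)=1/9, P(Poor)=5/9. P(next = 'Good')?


P(next=Good) = Σᵢ P(now=i)×P(i→Good)
= 1/3×7/18 + 1/9×7/25 + 5/9×5/17
= 7/54 + 7/225 + 25/153 = 7439/22950

P = 7439/22950 ≈ 0.3241


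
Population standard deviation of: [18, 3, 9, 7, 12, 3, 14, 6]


Mean = 72/8 = 9
  (18-9)²=81
  (3-9)²=36
  (9-9)²=0
  (7-9)²=4
  (12-9)²=9
  (3-9)²=36
  (14-9)²=25
  (6-9)²=9
Σ(x-μ)² = 200
σ² = 200/8 = 25

σ = √(25) ≈ 5.0000


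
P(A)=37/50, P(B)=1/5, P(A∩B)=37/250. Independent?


P(A)×P(B) = 37/250
P(A∩B) = 37/250
Equal ✓ → Independent

Yes, independent


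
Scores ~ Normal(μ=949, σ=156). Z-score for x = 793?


z = (x - μ)/σ = (793 - 949)/156 = -1.0

z = -1.0


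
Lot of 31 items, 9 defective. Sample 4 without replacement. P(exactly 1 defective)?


Hypergeometric: C(9,1)×C(22,3)/C(31,4)
= 9×1540/31465 = 396/899

P(X=1) = 396/899 ≈ 44.05%


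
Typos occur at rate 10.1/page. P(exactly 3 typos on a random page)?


Poisson(λ=10.1): P(X=3) = e^(-λ)×λ^k/k!
= e^(-10.1) × 10.1^3 / 3!
≈ 4.107955523e-05 × 1030.301 / 6 ≈ 0.007054

P(X=3) ≈ 0.007054 ≈ 0.71%


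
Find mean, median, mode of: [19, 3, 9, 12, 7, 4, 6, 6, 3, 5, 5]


Sorted: [3, 3, 4, 5, 5, 6, 6, 7, 9, 12, 19]
Mean = 79/11
Median = 6
Freq: {19: 1, 3: 2, 9: 1, 12: 1, 7: 1, 4: 1, 6: 2, 5: 2}
Mode: [3, 5, 6]

Mean=79/11, Median=6, Mode=[3, 5, 6]


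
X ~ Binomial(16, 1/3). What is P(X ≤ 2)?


P(X ≤ 2) = Σ P(X=i) for i=0..2
P(X=0) = 65536/43046721
P(X=1) = 524288/43046721
P(X=2) = 655360/14348907
Sum = 851968/14348907

P(X ≤ 2) = 851968/14348907 ≈ 5.94%


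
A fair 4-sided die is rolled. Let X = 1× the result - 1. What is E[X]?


E[die] = (1+4)/2 = 5/2
E[X] = 1×5/2 - 1 = 3/2

E[X] = 3/2


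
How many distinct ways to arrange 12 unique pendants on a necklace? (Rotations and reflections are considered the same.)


Free circular arrangements: rotations and reflections both identified.
(n-1)!/2 = 11!/2 = 39916800/2 = 19958400

19958400


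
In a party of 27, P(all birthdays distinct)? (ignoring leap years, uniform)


P(all different) = Π(365-i)/365 for i=0..26
= (365/365)×(364/365)×...×(339/365)
= 0.373141

P ≈ 0.3731 ≈ 37.31%


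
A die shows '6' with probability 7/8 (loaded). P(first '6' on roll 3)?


Geometric: P(X=3) = (1-p)^(k-1)×p = (1/8)^2×7/8 = 7/512

P(X=3) = 7/512 ≈ 1.37%


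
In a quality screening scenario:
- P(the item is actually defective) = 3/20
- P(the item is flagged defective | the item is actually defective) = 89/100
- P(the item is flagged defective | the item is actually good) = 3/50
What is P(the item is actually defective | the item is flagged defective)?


Using Bayes' theorem:
P(A|B) = P(B|A)·P(A) / P(B)

P(the item is flagged defective) = 89/100 × 3/20 + 3/50 × 17/20
= 267/2000 + 51/1000 = 369/2000

P(the item is actually defective|the item is flagged defective) = (267/2000) / (369/2000) = 89/123

P(the item is actually defective|the item is flagged defective) = 89/123 ≈ 72.36%


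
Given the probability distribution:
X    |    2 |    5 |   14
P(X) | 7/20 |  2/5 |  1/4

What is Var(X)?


E[X] = 31/5
E[X²] = 302/5
Var(X) = E[X²] - (E[X])² = 302/5 - 961/25 = 549/25

Var(X) = 549/25 ≈ 21.9600


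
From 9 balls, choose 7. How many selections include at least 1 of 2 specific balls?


Complement: C(9,7) - C(7,7) = 36 - 1 = 35

35


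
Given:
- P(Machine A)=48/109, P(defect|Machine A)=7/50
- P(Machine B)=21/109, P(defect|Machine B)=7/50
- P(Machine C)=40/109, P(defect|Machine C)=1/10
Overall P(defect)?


P(B) = Σ P(B|Aᵢ)×P(Aᵢ)
  7/50×48/109 = 168/2725
  7/50×21/109 = 147/5450
  1/10×40/109 = 4/109
Sum = 683/5450

P(defect) = 683/5450 ≈ 12.53%


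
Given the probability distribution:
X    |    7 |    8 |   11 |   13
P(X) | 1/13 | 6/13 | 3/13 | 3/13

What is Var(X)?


E[X] = 127/13
E[X²] = 1303/13
Var(X) = E[X²] - (E[X])² = 1303/13 - 16129/169 = 810/169

Var(X) = 810/169 ≈ 4.7929


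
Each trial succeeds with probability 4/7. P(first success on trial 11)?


Geometric: P(X=11) = (1-p)^(k-1)×p = (3/7)^10×4/7 = 236196/1977326743

P(X=11) = 236196/1977326743 ≈ 0.01%


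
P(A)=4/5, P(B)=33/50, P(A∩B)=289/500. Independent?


P(A)×P(B) = 66/125
P(A∩B) = 289/500
Not equal → NOT independent

No, not independent


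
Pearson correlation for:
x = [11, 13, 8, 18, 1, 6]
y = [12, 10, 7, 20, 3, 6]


n=6, Σx=57, Σy=58, Σxy=717, Σx²=715, Σy²=738
r = (6×717 - 57×58)/√((6×715 - 57²)(6×738 - 58²))
= 996/√(1041×1064) = 996/√1107624 ≈ 996/1052.4372 ≈ 0.9464

r ≈ 0.9464


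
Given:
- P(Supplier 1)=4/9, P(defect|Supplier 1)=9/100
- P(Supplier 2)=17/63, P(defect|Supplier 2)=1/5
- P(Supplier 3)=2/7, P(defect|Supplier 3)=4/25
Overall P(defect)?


P(B) = Σ P(B|Aᵢ)×P(Aᵢ)
  9/100×4/9 = 1/25
  1/5×17/63 = 17/315
  4/25×2/7 = 8/175
Sum = 44/315

P(defect) = 44/315 ≈ 13.97%


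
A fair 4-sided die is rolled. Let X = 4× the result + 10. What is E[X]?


E[die] = (1+4)/2 = 5/2
E[X] = 4×5/2 + 10 = 20

E[X] = 20


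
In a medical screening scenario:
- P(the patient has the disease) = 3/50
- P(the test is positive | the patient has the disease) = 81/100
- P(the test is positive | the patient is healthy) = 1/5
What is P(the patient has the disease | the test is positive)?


Using Bayes' theorem:
P(A|B) = P(B|A)·P(A) / P(B)

P(the test is positive) = 81/100 × 3/50 + 1/5 × 47/50
= 243/5000 + 47/250 = 1183/5000

P(the patient has the disease|the test is positive) = (243/5000) / (1183/5000) = 243/1183

P(the patient has the disease|the test is positive) = 243/1183 ≈ 20.54%


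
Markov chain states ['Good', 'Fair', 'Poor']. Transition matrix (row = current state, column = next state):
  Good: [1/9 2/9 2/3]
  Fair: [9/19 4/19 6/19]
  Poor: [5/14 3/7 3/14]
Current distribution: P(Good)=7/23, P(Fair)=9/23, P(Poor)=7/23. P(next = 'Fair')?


P(next=Fair) = Σᵢ P(now=i)×P(i→Fair)
= 7/23×2/9 + 9/23×4/19 + 7/23×3/7
= 14/207 + 36/437 + 3/23 = 1103/3933

P = 1103/3933 ≈ 0.2804


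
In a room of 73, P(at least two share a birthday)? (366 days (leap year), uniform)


P(all different) = Π(366-i)/366 for i=0..72
= 0.000449
P(match) = 1 - 0.000449 = 0.999551

P ≈ 0.9996 ≈ 99.96%


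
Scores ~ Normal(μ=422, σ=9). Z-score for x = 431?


z = (x - μ)/σ = (431 - 422)/9 = 1.0

z = 1.0


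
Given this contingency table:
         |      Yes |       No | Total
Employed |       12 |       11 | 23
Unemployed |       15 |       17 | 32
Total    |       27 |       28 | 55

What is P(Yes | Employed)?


P(Yes | Employed) = 12/(12+11) = 12/23

P(Yes|Employed) = 12/23 ≈ 52.17%


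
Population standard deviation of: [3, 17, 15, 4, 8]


Mean = 47/5
  (3-47/5)²=1024/25
  (17-47/5)²=1444/25
  (15-47/5)²=784/25
  (4-47/5)²=729/25
  (8-47/5)²=49/25
Σ(x-μ)² = 806/5
σ² = (806/5)/5 = 806/25

σ = √(806/25) ≈ 5.6780


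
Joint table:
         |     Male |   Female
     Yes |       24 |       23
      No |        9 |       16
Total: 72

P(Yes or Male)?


P(Yes∨Male) = P(Yes) + P(Male) - P(Yes∧Male)
= (47 + 33 - 24)/72 = 56/72 = 7/9

P = 7/9 ≈ 77.78%


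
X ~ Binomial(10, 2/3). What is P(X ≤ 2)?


P(X ≤ 2) = Σ P(X=i) for i=0..2
P(X=0) = 1/59049
P(X=1) = 20/59049
P(X=2) = 20/6561
Sum = 67/19683

P(X ≤ 2) = 67/19683 ≈ 0.34%


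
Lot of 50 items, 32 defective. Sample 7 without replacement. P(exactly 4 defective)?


Hypergeometric: C(32,4)×C(18,3)/C(50,7)
= 35960×816/99884400 = 122264/416185

P(X=4) = 122264/416185 ≈ 29.38%


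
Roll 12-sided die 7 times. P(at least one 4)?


P(no 4)^7 = (11/12)^7 = 19487171/35831808
P(≥1) = 1 - 19487171/35831808 = 16344637/35831808

P = 16344637/35831808 ≈ 45.61%


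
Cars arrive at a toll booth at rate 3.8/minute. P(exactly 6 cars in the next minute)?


Poisson(λ=3.8): P(X=6) = e^(-λ)×λ^k/k!
= e^(-3.8) × 3.8^6 / 6!
≈ 0.02237077186 × 3010.936384 / 720 ≈ 0.093551

P(X=6) ≈ 0.093551 ≈ 9.36%


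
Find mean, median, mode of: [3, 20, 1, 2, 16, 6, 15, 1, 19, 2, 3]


Sorted: [1, 1, 2, 2, 3, 3, 6, 15, 16, 19, 20]
Mean = 88/11 = 8
Median = 3
Freq: {3: 2, 20: 1, 1: 2, 2: 2, 16: 1, 6: 1, 15: 1, 19: 1}
Mode: [1, 2, 3]

Mean=8, Median=3, Mode=[1, 2, 3]


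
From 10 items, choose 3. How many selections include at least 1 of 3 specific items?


Complement: C(10,3) - C(7,3) = 120 - 35 = 85

85


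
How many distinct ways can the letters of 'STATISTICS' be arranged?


Letters: 10, freq: {'S': 3, 'T': 3, 'A': 1, 'I': 2, 'C': 1}
10!/(3!×3!×1!×2!×1!) = 3628800/72 = 50400

50400


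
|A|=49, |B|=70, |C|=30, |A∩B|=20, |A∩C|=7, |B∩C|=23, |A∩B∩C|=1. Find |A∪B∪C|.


|A∪B∪C| = 49+70+30-20-7-23+1 = 100

|A∪B∪C| = 100


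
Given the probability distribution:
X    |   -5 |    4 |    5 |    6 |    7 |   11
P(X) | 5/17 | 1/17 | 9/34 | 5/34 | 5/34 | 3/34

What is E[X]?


E[X] = Σ x·P(X=x)
= (-5)×(5/17) + (4)×(1/17) + (5)×(9/34) + (6)×(5/34) + (7)×(5/34) + (11)×(3/34)
= 101/34

E[X] = 101/34


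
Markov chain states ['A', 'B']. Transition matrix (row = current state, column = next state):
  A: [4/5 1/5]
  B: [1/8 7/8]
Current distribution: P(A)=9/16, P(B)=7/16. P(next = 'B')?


P(next=B) = Σᵢ P(now=i)×P(i→B)
= 9/16×1/5 + 7/16×7/8
= 9/80 + 49/128 = 317/640

P = 317/640 ≈ 0.4953


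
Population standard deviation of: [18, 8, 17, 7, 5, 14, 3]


Mean = 72/7
  (18-72/7)²=2916/49
  (8-72/7)²=256/49
  (17-72/7)²=2209/49
  (7-72/7)²=529/49
  (5-72/7)²=1369/49
  (14-72/7)²=676/49
  (3-72/7)²=2601/49
Σ(x-μ)² = 1508/7
σ² = (1508/7)/7 = 1508/49

σ = √(1508/49) ≈ 5.5476


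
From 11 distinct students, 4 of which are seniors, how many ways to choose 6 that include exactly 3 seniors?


Choose 3 of the 4 seniors and 3 of the other 7 students:
C(4,3)×C(7,3) = 4×35 = 140

140


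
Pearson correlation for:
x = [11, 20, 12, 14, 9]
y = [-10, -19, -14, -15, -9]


n=5, Σx=66, Σy=-67, Σxy=-949, Σx²=942, Σy²=963
r = (5×(-949) - 66×(-67))/√((5×942 - 66²)(5×963 - (-67)²))
= -323/√(354×326) = -323/√115404 ≈ -323/339.7116 ≈ -0.9508

r ≈ -0.9508


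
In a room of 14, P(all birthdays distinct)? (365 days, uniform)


P(all different) = Π(365-i)/365 for i=0..13
= (365/365)×(364/365)×...×(352/365)
= 0.776897

P ≈ 0.7769 ≈ 77.69%


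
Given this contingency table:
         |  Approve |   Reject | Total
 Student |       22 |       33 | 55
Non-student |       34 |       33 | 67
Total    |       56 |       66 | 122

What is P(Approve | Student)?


P(Approve | Student) = 22/(22+33) = 22/55 = 2/5

P(Approve|Student) = 2/5 ≈ 40.00%


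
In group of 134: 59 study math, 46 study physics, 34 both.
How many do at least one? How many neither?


|A∪B| = 59+46-34 = 71
Neither = 134-71 = 63

At least one: 71; Neither: 63


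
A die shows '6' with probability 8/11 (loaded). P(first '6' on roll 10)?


Geometric: P(X=10) = (1-p)^(k-1)×p = (3/11)^9×8/11 = 157464/25937424601

P(X=10) = 157464/25937424601 ≈ 0.00%


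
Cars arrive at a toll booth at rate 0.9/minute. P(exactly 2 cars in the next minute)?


Poisson(λ=0.9): P(X=2) = e^(-λ)×λ^k/k!
= e^(-0.9) × 0.9^2 / 2!
≈ 0.4065696597 × 0.81 / 2 ≈ 0.164661

P(X=2) ≈ 0.164661 ≈ 16.47%


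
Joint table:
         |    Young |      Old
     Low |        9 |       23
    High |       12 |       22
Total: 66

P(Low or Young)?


P(Low∨Young) = P(Low) + P(Young) - P(Low∧Young)
= (32 + 21 - 9)/66 = 44/66 = 2/3

P = 2/3 ≈ 66.67%


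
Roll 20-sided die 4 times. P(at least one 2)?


P(no 2)^4 = (19/20)^4 = 130321/160000
P(≥1) = 1 - 130321/160000 = 29679/160000

P = 29679/160000 ≈ 18.55%
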